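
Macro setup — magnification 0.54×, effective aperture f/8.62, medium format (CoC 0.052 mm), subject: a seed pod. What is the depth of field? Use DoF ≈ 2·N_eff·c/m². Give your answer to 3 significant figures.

At magnification m, DoF ≈ 2·N_eff·c/m² = 2 × 8.62 × 0.052 / 0.54² = 0.8965 / 0.2916 ≈ 3.07 mm.

3.07 mm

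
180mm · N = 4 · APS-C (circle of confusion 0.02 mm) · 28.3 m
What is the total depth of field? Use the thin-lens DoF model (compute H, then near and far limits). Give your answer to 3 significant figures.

3.95 m

Hyperfocal distance H = f²/(N·c) + f = 180²/(4 × 0.02) + 180 = 32400/0.08 + 180 ≈ 405180.0 mm ≈ 405.2 m.
Near limit Dn = s·(H − f)/(H + s − 2f) = 28300 × (405180.0 − 180) / (405180.0 + 28300 − 2 × 180) = 28300 × 405000.0 / 433120.0 ≈ 26462.6 mm.
Far limit Df = s·(H − f)/(H − s) = 28300 × (405180.0 − 180) / (405180.0 − 28300) = 28300 × 405000.0 / 376880.0 ≈ 30411.5 mm.
Depth of field = Df − Dn = 30411.5 − 26462.6 ≈ 3948.9 mm ≈ 3.95 m.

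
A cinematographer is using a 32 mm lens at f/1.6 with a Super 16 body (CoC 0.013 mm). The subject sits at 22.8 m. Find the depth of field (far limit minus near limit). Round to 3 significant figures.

Hyperfocal distance H = f²/(N·c) + f = 32²/(1.6 × 0.013) + 32 = 1024/0.0208 + 32 ≈ 49262.8 mm ≈ 49.26 m.
Near limit Dn = s·(H − f)/(H + s − 2f) = 22800 × (49262.8 − 32) / (49262.8 + 22800 − 2 × 32) = 22800 × 49230.8 / 71998.8 ≈ 15590 mm.
Far limit Df = s·(H − f)/(H − s) = 22800 × (49262.8 − 32) / (49262.8 − 22800) = 22800 × 49230.8 / 26462.8 ≈ 42417 mm.
Depth of field = Df − Dn = 42417 − 15590 ≈ 26827 mm ≈ 26.8 m.

26.8 m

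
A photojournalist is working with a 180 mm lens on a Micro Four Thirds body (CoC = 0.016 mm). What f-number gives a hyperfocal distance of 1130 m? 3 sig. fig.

Rearrange H = f²/(N·c) + f for N: N = f² / ((H − f)·c).
N = 180² / ((1130000 − 180) × 0.016) = 32400 / 18077 ≈ 1.79.

f/1.79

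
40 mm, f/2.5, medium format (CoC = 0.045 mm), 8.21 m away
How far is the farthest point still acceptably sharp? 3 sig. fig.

19.3 m

Hyperfocal distance H = f²/(N·c) + f = 40²/(2.5 × 0.045) + 40 = 1600/0.1125 + 40 ≈ 14262.2 mm ≈ 14.26 m.
Far limit Df = s·(H − f)/(H − s) = 8210 × (14262.2 − 40) / (14262.2 − 8210) = 8210 × 14222.2 / 6052.2 ≈ 19293 mm ≈ 19.3 m.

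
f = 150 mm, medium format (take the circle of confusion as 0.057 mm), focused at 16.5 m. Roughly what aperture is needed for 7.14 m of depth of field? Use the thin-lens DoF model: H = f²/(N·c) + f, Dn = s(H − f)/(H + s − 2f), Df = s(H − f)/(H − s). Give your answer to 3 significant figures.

f/5

Write h = H − f = f²/(N·c). The thin-lens limits are Dn = s·h/(h + (s−f)) and Df = s·h/(h − (s−f)), so DoF = Df − Dn = 2·s·(s−f)·h / (h² − (s−f)²).
That is a quadratic in h: DoF·h² − 2·s·(s−f)·h − DoF·(s−f)² = 0 ⇒ h = (s−f)·(s + √(s² + DoF²)) / DoF = 16350 × (16500 + √(16500² + 7140²)) / 7140 = 16350 × (16500 + 17978.6) / 7140 ≈ 78953 mm.
Then N = f²/(c·h) = 150² / (0.057 × 78953) = 22500 / 4500.3 ≈ 5.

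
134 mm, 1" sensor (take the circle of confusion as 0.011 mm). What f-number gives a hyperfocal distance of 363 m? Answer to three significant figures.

f/4.50

Rearrange H = f²/(N·c) + f for N: N = f² / ((H − f)·c).
N = 134² / ((363000 − 134) × 0.011) = 17956 / 3992 ≈ 4.50.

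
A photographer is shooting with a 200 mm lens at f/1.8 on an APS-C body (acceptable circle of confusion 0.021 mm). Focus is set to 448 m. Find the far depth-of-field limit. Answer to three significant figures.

777 m

Hyperfocal distance H = f²/(N·c) + f = 200²/(1.8 × 0.021) + 200 = 40000/0.0378 + 200 ≈ 1058401.1 mm ≈ 1058 m.
Far limit Df = s·(H − f)/(H − s) = 448000 × (1058401.1 − 200) / (1058401.1 − 448000) = 448000 × 1058201.1 / 610401.1 ≈ 776660 mm ≈ 777 m.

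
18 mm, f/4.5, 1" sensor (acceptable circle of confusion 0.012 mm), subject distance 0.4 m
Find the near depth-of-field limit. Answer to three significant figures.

376 mm

Hyperfocal distance H = f²/(N·c) + f = 18²/(4.5 × 0.012) + 18 = 324/0.054 + 18 ≈ 6018.0 mm ≈ 6.018 m.
Near limit Dn = s·(H − f)/(H + s − 2f) = 400 × (6018.0 − 18) / (6018.0 + 400 − 2 × 18) = 400 × 6000.0 / 6382.0 ≈ 376.06 mm.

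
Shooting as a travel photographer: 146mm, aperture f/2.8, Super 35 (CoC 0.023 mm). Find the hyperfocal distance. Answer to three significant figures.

331 m

Hyperfocal distance H = f²/(N·c) + f = 146²/(2.8 × 0.023) + 146 = 21316/0.0644 + 146 ≈ 331139.8 mm ≈ 331 m.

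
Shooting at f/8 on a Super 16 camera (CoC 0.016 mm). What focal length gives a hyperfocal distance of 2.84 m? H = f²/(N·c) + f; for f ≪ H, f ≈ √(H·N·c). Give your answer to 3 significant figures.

19.0 mm

From H = f²/(N·c) + f, with f ≪ H: f ≈ √(H·N·c) = √(2840 × 8 × 0.016) = √363.52 ≈ 19.07 mm.
Exact: f² + N·c·f − N·c·H = 0 ⇒ f = (−N·c + √((N·c)² + 4·N·c·H))/2 = (−0.128 + √1454.1)/2 ≈ 19.002 mm ≈ 19.0 mm.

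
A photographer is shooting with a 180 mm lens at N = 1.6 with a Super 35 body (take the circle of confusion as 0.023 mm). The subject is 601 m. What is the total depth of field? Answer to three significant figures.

1540 m

Hyperfocal distance H = f²/(N·c) + f = 180²/(1.6 × 0.023) + 180 = 32400/0.0368 + 180 ≈ 880614.8 mm ≈ 880.6 m.
Near limit Dn = s·(H − f)/(H + s − 2f) = 601000 × (880614.8 − 180) / (880614.8 + 601000 − 2 × 180) = 601000 × 880434.8 / 1481254.8 ≈ 357225 mm.
Far limit Df = s·(H − f)/(H − s) = 601000 × (880614.8 − 180) / (880614.8 − 601000) = 601000 × 880434.8 / 279614.8 ≈ 1892394 mm.
Depth of field = Df − Dn = 1892394 − 357225 ≈ 1535169 mm ≈ 1540 m.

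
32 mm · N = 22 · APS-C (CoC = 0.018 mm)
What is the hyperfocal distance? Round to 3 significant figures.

2.62 m

Hyperfocal distance H = f²/(N·c) + f = 32²/(22 × 0.018) + 32 = 1024/0.396 + 32 ≈ 2617.9 mm ≈ 2.62 m.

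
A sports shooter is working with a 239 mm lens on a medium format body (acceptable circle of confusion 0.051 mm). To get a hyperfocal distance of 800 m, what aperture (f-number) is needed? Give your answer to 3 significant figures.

Rearrange H = f²/(N·c) + f for N: N = f² / ((H − f)·c).
N = 239² / ((800000 − 239) × 0.051) = 57121 / 40788 ≈ 1.40.

f/1.40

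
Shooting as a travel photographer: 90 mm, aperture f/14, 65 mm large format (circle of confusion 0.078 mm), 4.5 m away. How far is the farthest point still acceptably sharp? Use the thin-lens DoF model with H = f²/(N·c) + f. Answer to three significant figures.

11.1 m

Hyperfocal distance H = f²/(N·c) + f = 90²/(14 × 0.078) + 90 = 8100/1.092 + 90 ≈ 7507.6 mm ≈ 7.508 m.
Far limit Df = s·(H − f)/(H − s) = 4500 × (7507.6 − 90) / (7507.6 − 4500) = 4500 × 7417.6 / 3007.6 ≈ 11098 mm ≈ 11.1 m.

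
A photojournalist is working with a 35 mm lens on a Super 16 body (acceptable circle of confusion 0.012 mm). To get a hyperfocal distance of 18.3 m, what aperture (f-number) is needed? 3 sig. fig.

Rearrange H = f²/(N·c) + f for N: N = f² / ((H − f)·c).
N = 35² / ((18300 − 35) × 0.012) = 1225 / 219.2 ≈ 5.59.

f/5.59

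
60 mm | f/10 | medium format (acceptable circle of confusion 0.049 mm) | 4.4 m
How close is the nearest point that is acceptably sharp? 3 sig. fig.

Hyperfocal distance H = f²/(N·c) + f = 60²/(10 × 0.049) + 60 = 3600/0.49 + 60 ≈ 7406.9 mm ≈ 7.407 m.
Near limit Dn = s·(H − f)/(H + s − 2f) = 4400 × (7406.9 − 60) / (7406.9 + 4400 − 2 × 60) = 4400 × 7346.9 / 11686.9 ≈ 2766.0 mm ≈ 2.77 m.

2.77 m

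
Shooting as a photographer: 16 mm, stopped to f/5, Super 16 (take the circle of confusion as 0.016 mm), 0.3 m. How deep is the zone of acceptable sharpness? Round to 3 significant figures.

53.7 mm

Hyperfocal distance H = f²/(N·c) + f = 16²/(5 × 0.016) + 16 = 256/0.08 + 16 ≈ 3216.0 mm ≈ 3.216 m.
Near limit Dn = s·(H − f)/(H + s − 2f) = 300 × (3216.0 − 16) / (3216.0 + 300 − 2 × 16) = 300 × 3200.0 / 3484.0 ≈ 275.545 mm.
Far limit Df = s·(H − f)/(H − s) = 300 × (3216.0 − 16) / (3216.0 − 300) = 300 × 3200.0 / 2916.0 ≈ 329.218 mm.
Depth of field = Df − Dn = 329.218 − 275.545 ≈ 53.673 mm.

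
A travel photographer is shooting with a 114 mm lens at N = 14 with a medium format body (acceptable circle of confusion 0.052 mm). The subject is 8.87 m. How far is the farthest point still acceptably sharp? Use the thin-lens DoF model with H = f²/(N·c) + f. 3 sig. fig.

Hyperfocal distance H = f²/(N·c) + f = 114²/(14 × 0.052) + 114 = 12996/0.728 + 114 ≈ 17965.6 mm ≈ 17.97 m.
Far limit Df = s·(H − f)/(H − s) = 8870 × (17965.6 − 114) / (17965.6 − 8870) = 8870 × 17851.6 / 9095.6 ≈ 17409 mm ≈ 17.4 m.

17.4 m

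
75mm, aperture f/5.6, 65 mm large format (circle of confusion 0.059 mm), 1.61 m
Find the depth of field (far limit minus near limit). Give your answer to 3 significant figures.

Hyperfocal distance H = f²/(N·c) + f = 75²/(5.6 × 0.059) + 75 = 5625/0.3304 + 75 ≈ 17099.8 mm ≈ 17.10 m.
Near limit Dn = s·(H − f)/(H + s − 2f) = 1610 × (17099.8 − 75) / (17099.8 + 1610 − 2 × 75) = 1610 × 17024.8 / 18559.8 ≈ 1476.84 mm.
Far limit Df = s·(H − f)/(H − s) = 1610 × (17099.8 − 75) / (17099.8 − 1610) = 1610 × 17024.8 / 15489.8 ≈ 1769.55 mm.
Depth of field = Df − Dn = 1769.55 − 1476.84 ≈ 292.71 mm.

293 mm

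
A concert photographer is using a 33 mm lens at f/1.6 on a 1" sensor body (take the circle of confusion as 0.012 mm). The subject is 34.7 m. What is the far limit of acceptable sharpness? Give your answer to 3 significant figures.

89.3 m

Hyperfocal distance H = f²/(N·c) + f = 33²/(1.6 × 0.012) + 33 = 1089/0.0192 + 33 ≈ 56751.7 mm ≈ 56.75 m.
Far limit Df = s·(H − f)/(H − s) = 34700 × (56751.7 − 33) / (56751.7 − 34700) = 34700 × 56718.7 / 22051.7 ≈ 89251 mm ≈ 89.3 m.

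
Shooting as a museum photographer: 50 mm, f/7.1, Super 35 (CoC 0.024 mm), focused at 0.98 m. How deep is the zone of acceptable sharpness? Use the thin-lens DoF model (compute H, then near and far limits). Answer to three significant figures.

125 mm

Hyperfocal distance H = f²/(N·c) + f = 50²/(7.1 × 0.024) + 50 = 2500/0.1704 + 50 ≈ 14721.4 mm ≈ 14.72 m.
Near limit Dn = s·(H − f)/(H + s − 2f) = 980 × (14721.4 − 50) / (14721.4 + 980 − 2 × 50) = 980 × 14671.4 / 15601.4 ≈ 921.58 mm.
Far limit Df = s·(H − f)/(H − s) = 980 × (14721.4 − 50) / (14721.4 − 980) = 980 × 14671.4 / 13741.4 ≈ 1046.33 mm.
Depth of field = Df − Dn = 1046.33 − 921.58 ≈ 124.75 mm.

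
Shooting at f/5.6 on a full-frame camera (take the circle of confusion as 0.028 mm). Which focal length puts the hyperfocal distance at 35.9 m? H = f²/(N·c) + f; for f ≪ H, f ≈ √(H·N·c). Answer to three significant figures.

74.9 mm

From H = f²/(N·c) + f, with f ≪ H: f ≈ √(H·N·c) = √(35900 × 5.6 × 0.028) = √5629.1 ≈ 75.03 mm.
Exact: f² + N·c·f − N·c·H = 0 ⇒ f = (−N·c + √((N·c)² + 4·N·c·H))/2 = (−0.1568 + √22517)/2 ≈ 74.949 mm ≈ 74.9 mm.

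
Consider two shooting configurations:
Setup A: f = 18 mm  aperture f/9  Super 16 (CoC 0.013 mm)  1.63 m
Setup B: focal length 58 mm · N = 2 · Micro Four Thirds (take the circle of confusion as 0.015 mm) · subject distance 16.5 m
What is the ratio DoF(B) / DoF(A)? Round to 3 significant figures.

Setup A: H = 18²/(9×0.013) + 18 ≈ 2787.2 mm; DoF = Df − Dn = 3900.6 − 1030.3 ≈ 2870.3 mm.
Setup B: H = 58²/(2×0.015) + 58 ≈ 112191.3 mm; DoF = Df − Dn = 19335.1 − 14390.0 ≈ 4945.1 mm.
Ratio = 4945.1 / 2870.3 ≈ 1.72.

1.72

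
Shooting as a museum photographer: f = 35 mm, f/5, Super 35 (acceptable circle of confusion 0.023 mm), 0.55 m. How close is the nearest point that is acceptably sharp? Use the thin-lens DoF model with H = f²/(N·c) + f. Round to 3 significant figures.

0.525 m

Hyperfocal distance H = f²/(N·c) + f = 35²/(5 × 0.023) + 35 = 1225/0.115 + 35 ≈ 10687.2 mm ≈ 10.69 m.
Near limit Dn = s·(H − f)/(H + s − 2f) = 550 × (10687.2 − 35) / (10687.2 + 550 − 2 × 35) = 550 × 10652.2 / 11167.2 ≈ 524.64 mm ≈ 0.525 m.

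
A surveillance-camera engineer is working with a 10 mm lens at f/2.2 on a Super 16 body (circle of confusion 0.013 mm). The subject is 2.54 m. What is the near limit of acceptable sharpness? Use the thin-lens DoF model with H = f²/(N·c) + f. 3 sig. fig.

1.47 m

Hyperfocal distance H = f²/(N·c) + f = 10²/(2.2 × 0.013) + 10 = 100/0.0286 + 10 ≈ 3506.5 mm ≈ 3.507 m.
Near limit Dn = s·(H − f)/(H + s − 2f) = 2540 × (3506.5 − 10) / (3506.5 + 2540 − 2 × 10) = 2540 × 3496.5 / 6026.5 ≈ 1473.7 mm ≈ 1.47 m.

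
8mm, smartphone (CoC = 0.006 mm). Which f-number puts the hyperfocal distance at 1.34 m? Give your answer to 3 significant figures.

Rearrange H = f²/(N·c) + f for N: N = f² / ((H − f)·c).
N = 8² / ((1340 − 8) × 0.006) = 64 / 7.992 ≈ 8.01.

f/8.01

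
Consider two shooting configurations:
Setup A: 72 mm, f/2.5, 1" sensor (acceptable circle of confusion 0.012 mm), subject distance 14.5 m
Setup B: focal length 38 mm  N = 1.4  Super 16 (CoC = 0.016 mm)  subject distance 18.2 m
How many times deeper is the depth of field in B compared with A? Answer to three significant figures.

Setup A: H = 72²/(2.5×0.012) + 72 ≈ 172872.0 mm; DoF = Df − Dn = 15821.0 − 13382.6 ≈ 2438.4 mm.
Setup B: H = 38²/(1.4×0.016) + 38 ≈ 64502.3 mm; DoF = Df − Dn = 25339 − 14199 ≈ 11140 mm.
Ratio = 11140 / 2438.4 ≈ 4.57.

4.57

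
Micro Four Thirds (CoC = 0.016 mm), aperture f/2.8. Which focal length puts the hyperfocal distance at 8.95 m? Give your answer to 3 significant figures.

20.0 mm

From H = f²/(N·c) + f, with f ≪ H: f ≈ √(H·N·c) = √(8950 × 2.8 × 0.016) = √400.96 ≈ 20.02 mm.
The +f correction barely moves this — solving exactly, f² + N·c·f − N·c·H = 0 ⇒ f = (−N·c + √((N·c)² + 4·N·c·H))/2 = (−0.0448 + √1603.8)/2 ≈ 20.002 mm, so f ≈ 20.0 mm.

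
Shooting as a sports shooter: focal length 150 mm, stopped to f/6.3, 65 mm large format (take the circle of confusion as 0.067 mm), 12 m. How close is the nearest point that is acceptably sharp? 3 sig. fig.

Hyperfocal distance H = f²/(N·c) + f = 150²/(6.3 × 0.067) + 150 = 22500/0.4221 + 150 ≈ 53454.9 mm ≈ 53.45 m.
Near limit Dn = s·(H − f)/(H + s − 2f) = 12000 × (53454.9 − 150) / (53454.9 + 12000 − 2 × 150) = 12000 × 53304.9 / 65154.9 ≈ 9817.5 mm ≈ 9.82 m.

9.82 m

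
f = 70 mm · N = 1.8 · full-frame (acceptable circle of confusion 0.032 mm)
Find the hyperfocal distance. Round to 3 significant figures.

Hyperfocal distance H = f²/(N·c) + f = 70²/(1.8 × 0.032) + 70 = 4900/0.0576 + 70 ≈ 85139.4 mm ≈ 85.1 m.

85.1 m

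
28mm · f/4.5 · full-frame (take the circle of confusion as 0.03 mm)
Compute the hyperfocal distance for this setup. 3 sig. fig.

5.84 m

Hyperfocal distance H = f²/(N·c) + f = 28²/(4.5 × 0.03) + 28 = 784/0.135 + 28 ≈ 5835.4 mm ≈ 5.84 m.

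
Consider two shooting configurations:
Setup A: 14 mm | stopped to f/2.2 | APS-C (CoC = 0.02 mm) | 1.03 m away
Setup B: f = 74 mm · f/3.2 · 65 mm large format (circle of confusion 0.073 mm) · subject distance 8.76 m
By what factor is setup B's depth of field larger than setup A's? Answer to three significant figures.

Setup A: H = 14²/(2.2×0.02) + 14 ≈ 4468.5 mm; DoF = Df − Dn = 1334.34 − 838.71 ≈ 495.63 mm.
Setup B: H = 74²/(3.2×0.073) + 74 ≈ 23515.8 mm; DoF = Df − Dn = 13916.6 − 6391.7 ≈ 7524.9 mm.
Ratio = 7524.9 / 495.63 ≈ 15.2.

15.2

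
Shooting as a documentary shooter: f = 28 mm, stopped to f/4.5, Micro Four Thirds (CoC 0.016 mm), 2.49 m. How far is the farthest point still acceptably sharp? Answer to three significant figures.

Hyperfocal distance H = f²/(N·c) + f = 28²/(4.5 × 0.016) + 28 = 784/0.072 + 28 ≈ 10916.9 mm ≈ 10.92 m.
Far limit Df = s·(H − f)/(H − s) = 2490 × (10916.9 − 28) / (10916.9 − 2490) = 2490 × 10888.9 / 8426.9 ≈ 3217.5 mm ≈ 3.22 m.

3.22 m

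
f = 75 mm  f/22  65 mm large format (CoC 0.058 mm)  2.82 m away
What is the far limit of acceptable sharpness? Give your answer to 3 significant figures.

7.47 m

Hyperfocal distance H = f²/(N·c) + f = 75²/(22 × 0.058) + 75 = 5625/1.276 + 75 ≈ 4483.3 mm ≈ 4.483 m.
Far limit Df = s·(H − f)/(H − s) = 2820 × (4483.3 − 75) / (4483.3 − 2820) = 2820 × 4408.3 / 1663.3 ≈ 7473.9 mm ≈ 7.47 m.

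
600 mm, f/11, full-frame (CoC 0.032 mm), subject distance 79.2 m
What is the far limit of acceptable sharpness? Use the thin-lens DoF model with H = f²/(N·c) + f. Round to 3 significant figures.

Hyperfocal distance H = f²/(N·c) + f = 600²/(11 × 0.032) + 600 = 360000/0.352 + 600 ≈ 1023327.3 mm ≈ 1023 m.
Far limit Df = s·(H − f)/(H − s) = 79200 × (1023327.3 − 600) / (1023327.3 − 79200) = 79200 × 1022727.3 / 944127.3 ≈ 85794 mm ≈ 85.8 m.

85.8 m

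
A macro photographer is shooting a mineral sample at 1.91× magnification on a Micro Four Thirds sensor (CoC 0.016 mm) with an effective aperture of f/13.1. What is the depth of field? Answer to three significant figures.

0.115 mm

At magnification m, DoF ≈ 2·N_eff·c/m² = 2 × 13.1 × 0.016 / 1.91² = 0.4192 / 3.648 ≈ 0.115 mm.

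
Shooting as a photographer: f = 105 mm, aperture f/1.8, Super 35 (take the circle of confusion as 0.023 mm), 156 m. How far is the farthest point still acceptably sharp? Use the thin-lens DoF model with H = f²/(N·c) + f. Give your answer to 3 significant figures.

376 m

Hyperfocal distance H = f²/(N·c) + f = 105²/(1.8 × 0.023) + 105 = 11025/0.0414 + 105 ≈ 266409.3 mm ≈ 266.4 m.
Far limit Df = s·(H − f)/(H − s) = 156000 × (266409.3 − 105) / (266409.3 − 156000) = 156000 × 266304.3 / 110409.3 ≈ 376268 mm ≈ 376 m.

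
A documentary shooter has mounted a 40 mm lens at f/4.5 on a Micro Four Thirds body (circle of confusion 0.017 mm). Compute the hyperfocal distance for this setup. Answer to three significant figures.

Hyperfocal distance H = f²/(N·c) + f = 40²/(4.5 × 0.017) + 40 = 1600/0.0765 + 40 ≈ 20955.0 mm ≈ 21.0 m.

21.0 m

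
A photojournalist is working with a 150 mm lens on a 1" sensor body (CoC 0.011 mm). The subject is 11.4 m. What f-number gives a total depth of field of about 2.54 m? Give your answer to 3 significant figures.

f/20

Write h = H − f = f²/(N·c). The thin-lens limits are Dn = s·h/(h + (s−f)) and Df = s·h/(h − (s−f)), so DoF = Df − Dn = 2·s·(s−f)·h / (h² − (s−f)²).
That is a quadratic in h: DoF·h² − 2·s·(s−f)·h − DoF·(s−f)² = 0 ⇒ h = (s−f)·(s + √(s² + DoF²)) / DoF = 11250 × (11400 + √(11400² + 2540²)) / 2540 = 11250 × (11400 + 11679.5) / 2540 ≈ 102222 mm.
Then N = f²/(c·h) = 150² / (0.011 × 102222) = 22500 / 1124.4 ≈ 20.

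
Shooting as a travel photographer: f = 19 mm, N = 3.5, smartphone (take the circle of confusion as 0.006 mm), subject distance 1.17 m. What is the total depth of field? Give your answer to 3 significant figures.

157 mm

Hyperfocal distance H = f²/(N·c) + f = 19²/(3.5 × 0.006) + 19 = 361/0.021 + 19 ≈ 17209.5 mm ≈ 17.21 m.
Near limit Dn = s·(H − f)/(H + s − 2f) = 1170 × (17209.5 − 19) / (17209.5 + 1170 − 2 × 19) = 1170 × 17190.5 / 18341.5 ≈ 1096.58 mm.
Far limit Df = s·(H − f)/(H − s) = 1170 × (17209.5 − 19) / (17209.5 − 1170) = 1170 × 17190.5 / 16039.5 ≈ 1253.96 mm.
Depth of field = Df − Dn = 1253.96 − 1096.58 ≈ 157.38 mm.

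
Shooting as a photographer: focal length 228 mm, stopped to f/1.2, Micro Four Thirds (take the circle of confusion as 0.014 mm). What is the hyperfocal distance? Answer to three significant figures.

Hyperfocal distance H = f²/(N·c) + f = 228²/(1.2 × 0.014) + 228 = 51984/0.0168 + 228 ≈ 3094513.7 mm ≈ 3090 m.

3090 m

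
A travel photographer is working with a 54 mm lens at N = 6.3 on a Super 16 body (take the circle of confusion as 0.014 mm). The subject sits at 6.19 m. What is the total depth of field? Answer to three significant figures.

Hyperfocal distance H = f²/(N·c) + f = 54²/(6.3 × 0.014) + 54 = 2916/0.0882 + 54 ≈ 33115.2 mm ≈ 33.12 m.
Near limit Dn = s·(H − f)/(H + s − 2f) = 6190 × (33115.2 − 54) / (33115.2 + 6190 − 2 × 54) = 6190 × 33061.2 / 39197.2 ≈ 5221.0 mm.
Far limit Df = s·(H − f)/(H − s) = 6190 × (33115.2 − 54) / (33115.2 − 6190) = 6190 × 33061.2 / 26925.2 ≈ 7600.6 mm.
Depth of field = Df − Dn = 7600.6 − 5221.0 ≈ 2379.6 mm ≈ 2.38 m.

2.38 m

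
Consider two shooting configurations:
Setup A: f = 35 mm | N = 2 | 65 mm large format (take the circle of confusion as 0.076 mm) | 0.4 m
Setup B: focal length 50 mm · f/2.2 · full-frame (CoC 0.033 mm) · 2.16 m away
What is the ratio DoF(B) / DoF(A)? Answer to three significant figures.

7.32

Setup A: H = 35²/(2×0.076) + 35 ≈ 8094.2 mm; DoF = Df − Dn = 418.975 − 382.669 ≈ 36.306 mm.
Setup B: H = 50²/(2.2×0.033) + 50 ≈ 34485.3 mm; DoF = Df − Dn = 2300.99 − 2035.29 ≈ 265.70 mm.
Ratio = 265.70 / 36.306 ≈ 7.32.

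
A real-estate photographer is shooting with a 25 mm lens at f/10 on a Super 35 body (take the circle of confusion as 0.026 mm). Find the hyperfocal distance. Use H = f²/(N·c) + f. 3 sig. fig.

Hyperfocal distance H = f²/(N·c) + f = 25²/(10 × 0.026) + 25 = 625/0.26 + 25 ≈ 2428.8 mm ≈ 2.43 m.

2.43 m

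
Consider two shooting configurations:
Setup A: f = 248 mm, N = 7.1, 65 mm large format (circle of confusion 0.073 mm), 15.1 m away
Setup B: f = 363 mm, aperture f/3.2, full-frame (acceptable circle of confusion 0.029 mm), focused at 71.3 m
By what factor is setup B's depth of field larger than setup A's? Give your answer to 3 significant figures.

Setup A: H = 248²/(7.1×0.073) + 248 ≈ 118912.9 mm; DoF = Df − Dn = 17260.3 − 13420.3 ≈ 3840.0 mm.
Setup B: H = 363²/(3.2×0.029) + 363 ≈ 1420287.6 mm; DoF = Df − Dn = 75049.3 − 67907.5 ≈ 7141.8 mm.
Ratio = 7141.8 / 3840.0 ≈ 1.86.

1.86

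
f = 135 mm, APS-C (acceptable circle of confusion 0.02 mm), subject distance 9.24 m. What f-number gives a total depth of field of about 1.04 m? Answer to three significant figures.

Write h = H − f = f²/(N·c). The thin-lens limits are Dn = s·h/(h + (s−f)) and Df = s·h/(h − (s−f)), so DoF = Df − Dn = 2·s·(s−f)·h / (h² − (s−f)²).
That is a quadratic in h: DoF·h² − 2·s·(s−f)·h − DoF·(s−f)² = 0 ⇒ h = (s−f)·(s + √(s² + DoF²)) / DoF = 9105 × (9240 + √(9240² + 1040²)) / 1040 = 9105 × (9240 + 9298.34) / 1040 ≈ 162300 mm.
Then N = f²/(c·h) = 135² / (0.02 × 162300) = 18225 / 3246.0 ≈ 5.61.

f/5.61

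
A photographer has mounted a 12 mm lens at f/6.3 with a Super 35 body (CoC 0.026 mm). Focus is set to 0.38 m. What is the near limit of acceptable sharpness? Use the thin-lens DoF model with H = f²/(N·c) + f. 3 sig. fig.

268 mm

Hyperfocal distance H = f²/(N·c) + f = 12²/(6.3 × 0.026) + 12 = 144/0.1638 + 12 ≈ 891.1 mm ≈ 0.891 m.
Near limit Dn = s·(H − f)/(H + s − 2f) = 380 × (891.1 − 12) / (891.1 + 380 − 2 × 12) = 380 × 879.1 / 1247.1 ≈ 267.87 mm.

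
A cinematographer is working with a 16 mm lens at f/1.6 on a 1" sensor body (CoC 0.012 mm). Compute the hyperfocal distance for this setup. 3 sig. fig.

Hyperfocal distance H = f²/(N·c) + f = 16²/(1.6 × 0.012) + 16 = 256/0.0192 + 16 ≈ 13349.3 mm ≈ 13.3 m.

13.3 m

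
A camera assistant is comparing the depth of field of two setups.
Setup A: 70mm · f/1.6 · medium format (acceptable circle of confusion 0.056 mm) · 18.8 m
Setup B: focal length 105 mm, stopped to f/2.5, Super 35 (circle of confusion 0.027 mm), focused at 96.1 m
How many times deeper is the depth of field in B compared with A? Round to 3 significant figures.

Setup A: H = 70²/(1.6×0.056) + 70 ≈ 54757.5 mm; DoF = Df − Dn = 28593 − 14004 ≈ 14589 mm.
Setup B: H = 105²/(2.5×0.027) + 105 ≈ 163438.3 mm; DoF = Df − Dn = 233097 − 60527 ≈ 172570 mm.
Ratio = 172570 / 14589 ≈ 11.8.

11.8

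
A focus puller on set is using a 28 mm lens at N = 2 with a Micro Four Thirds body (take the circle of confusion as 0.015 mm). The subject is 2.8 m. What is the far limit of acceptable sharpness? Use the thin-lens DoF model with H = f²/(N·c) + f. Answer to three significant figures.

3.13 m

Hyperfocal distance H = f²/(N·c) + f = 28²/(2 × 0.015) + 28 = 784/0.03 + 28 ≈ 26161.3 mm ≈ 26.16 m.
Far limit Df = s·(H − f)/(H − s) = 2800 × (26161.3 − 28) / (26161.3 − 2800) = 2800 × 26133.3 / 23361.3 ≈ 3132.2 mm ≈ 3.13 m.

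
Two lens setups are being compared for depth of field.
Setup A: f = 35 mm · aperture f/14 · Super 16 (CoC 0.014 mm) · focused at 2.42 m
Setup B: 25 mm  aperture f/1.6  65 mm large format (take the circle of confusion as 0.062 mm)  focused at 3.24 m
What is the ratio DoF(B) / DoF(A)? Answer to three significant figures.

2.07

Setup A: H = 35²/(14×0.014) + 35 ≈ 6285.0 mm; DoF = Df − Dn = 3913.3 − 1751.6 ≈ 2161.7 mm.
Setup B: H = 25²/(1.6×0.062) + 25 ≈ 6325.4 mm; DoF = Df − Dn = 6616.1 − 2145.3 ≈ 4470.8 mm.
Ratio = 4470.8 / 2161.7 ≈ 2.07.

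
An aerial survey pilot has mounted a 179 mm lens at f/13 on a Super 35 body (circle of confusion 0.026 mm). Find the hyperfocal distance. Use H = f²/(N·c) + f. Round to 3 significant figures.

95.0 m

Hyperfocal distance H = f²/(N·c) + f = 179²/(13 × 0.026) + 179 = 32041/0.338 + 179 ≈ 94974.9 mm ≈ 95.0 m.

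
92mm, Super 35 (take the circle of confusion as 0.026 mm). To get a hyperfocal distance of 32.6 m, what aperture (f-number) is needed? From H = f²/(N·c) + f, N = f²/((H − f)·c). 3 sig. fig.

Rearrange H = f²/(N·c) + f for N: N = f² / ((H − f)·c).
N = 92² / ((32600 − 92) × 0.026) = 8464 / 845.2 ≈ 10.

f/10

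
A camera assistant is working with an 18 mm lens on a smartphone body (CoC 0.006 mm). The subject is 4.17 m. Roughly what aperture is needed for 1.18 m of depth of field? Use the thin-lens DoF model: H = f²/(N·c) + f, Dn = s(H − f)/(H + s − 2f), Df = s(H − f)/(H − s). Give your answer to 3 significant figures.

f/1.80

Write h = H − f = f²/(N·c). The thin-lens limits are Dn = s·h/(h + (s−f)) and Df = s·h/(h − (s−f)), so DoF = Df − Dn = 2·s·(s−f)·h / (h² − (s−f)²).
That is a quadratic in h: DoF·h² − 2·s·(s−f)·h − DoF·(s−f)² = 0 ⇒ h = (s−f)·(s + √(s² + DoF²)) / DoF = 4152 × (4170 + √(4170² + 1180²)) / 1180 = 4152 × (4170 + 4333.74) / 1180 ≈ 29922 mm.
Then N = f²/(c·h) = 18² / (0.006 × 29922) = 324 / 179.53 ≈ 1.80.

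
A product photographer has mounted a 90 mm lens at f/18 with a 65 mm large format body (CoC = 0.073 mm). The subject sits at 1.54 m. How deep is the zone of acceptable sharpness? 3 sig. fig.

Hyperfocal distance H = f²/(N·c) + f = 90²/(18 × 0.073) + 90 = 8100/1.314 + 90 ≈ 6254.4 mm ≈ 6.254 m.
Near limit Dn = s·(H − f)/(H + s − 2f) = 1540 × (6254.4 − 90) / (6254.4 + 1540 − 2 × 90) = 1540 × 6164.4 / 7614.4 ≈ 1246.74 mm.
Far limit Df = s·(H − f)/(H − s) = 1540 × (6254.4 − 90) / (6254.4 − 1540) = 1540 × 6164.4 / 4714.4 ≈ 2013.66 mm.
Depth of field = Df − Dn = 2013.66 − 1246.74 ≈ 766.92 mm ≈ 0.767 m.

0.767 m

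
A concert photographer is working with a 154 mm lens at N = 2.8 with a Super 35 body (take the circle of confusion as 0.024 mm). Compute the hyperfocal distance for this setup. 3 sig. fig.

353 m

Hyperfocal distance H = f²/(N·c) + f = 154²/(2.8 × 0.024) + 154 = 23716/0.0672 + 154 ≈ 353070.7 mm ≈ 353 m.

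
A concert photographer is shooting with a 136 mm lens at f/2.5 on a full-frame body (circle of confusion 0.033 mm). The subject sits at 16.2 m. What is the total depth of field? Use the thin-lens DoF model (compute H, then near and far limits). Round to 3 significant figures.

2.33 m

Hyperfocal distance H = f²/(N·c) + f = 136²/(2.5 × 0.033) + 136 = 18496/0.0825 + 136 ≈ 224329.9 mm ≈ 224.3 m.
Near limit Dn = s·(H − f)/(H + s − 2f) = 16200 × (224329.9 − 136) / (224329.9 + 16200 − 2 × 136) = 16200 × 224193.9 / 240257.9 ≈ 15116.8 mm.
Far limit Df = s·(H − f)/(H − s) = 16200 × (224329.9 − 136) / (224329.9 − 16200) = 16200 × 224193.9 / 208129.9 ≈ 17450.4 mm.
Depth of field = Df − Dn = 17450.4 − 15116.8 ≈ 2333.6 mm ≈ 2.33 m.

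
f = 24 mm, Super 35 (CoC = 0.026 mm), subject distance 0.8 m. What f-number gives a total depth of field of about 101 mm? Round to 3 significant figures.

f/1.80

Write h = H − f = f²/(N·c). The thin-lens limits are Dn = s·h/(h + (s−f)) and Df = s·h/(h − (s−f)), so DoF = Df − Dn = 2·s·(s−f)·h / (h² − (s−f)²).
That is a quadratic in h: DoF·h² − 2·s·(s−f)·h − DoF·(s−f)² = 0 ⇒ h = (s−f)·(s + √(s² + DoF²)) / DoF = 776 × (800 + √(800² + 101²)) / 101 = 776 × (800 + 806.350) / 101 ≈ 12342 mm.
Then N = f²/(c·h) = 24² / (0.026 × 12342) = 576 / 320.89 ≈ 1.80.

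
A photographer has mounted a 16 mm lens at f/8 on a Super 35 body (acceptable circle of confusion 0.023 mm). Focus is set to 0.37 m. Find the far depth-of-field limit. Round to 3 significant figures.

Hyperfocal distance H = f²/(N·c) + f = 16²/(8 × 0.023) + 16 = 256/0.184 + 16 ≈ 1407.3 mm ≈ 1.407 m.
Far limit Df = s·(H − f)/(H − s) = 370 × (1407.3 − 16) / (1407.3 − 370) = 370 × 1391.3 / 1037.3 ≈ 496.27 mm.

496 mm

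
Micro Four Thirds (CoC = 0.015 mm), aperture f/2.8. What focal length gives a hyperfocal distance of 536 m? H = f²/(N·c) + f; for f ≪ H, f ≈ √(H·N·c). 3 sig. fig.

From H = f²/(N·c) + f, with f ≪ H: f ≈ √(H·N·c) = √(536000 × 2.8 × 0.015) = √22512 ≈ 150.0 mm.
The +f correction barely moves this — solving exactly, f² + N·c·f − N·c·H = 0 ⇒ f = (−N·c + √((N·c)² + 4·N·c·H))/2 = (−0.042 + √90048)/2 ≈ 150.02 mm, so f ≈ 150 mm.

150 mm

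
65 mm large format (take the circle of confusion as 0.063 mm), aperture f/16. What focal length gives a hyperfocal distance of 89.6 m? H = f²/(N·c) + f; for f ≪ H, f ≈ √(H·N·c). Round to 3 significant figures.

From H = f²/(N·c) + f, with f ≪ H: f ≈ √(H·N·c) = √(89600 × 16 × 0.063) = √90317 ≈ 300.5 mm.
Exact: f² + N·c·f − N·c·H = 0 ⇒ f = (−N·c + √((N·c)² + 4·N·c·H))/2 = (−1.008 + √361268)/2 ≈ 300.02 mm ≈ 300 mm.

300 mm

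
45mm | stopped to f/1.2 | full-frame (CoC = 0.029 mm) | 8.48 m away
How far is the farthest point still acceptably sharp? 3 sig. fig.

Hyperfocal distance H = f²/(N·c) + f = 45²/(1.2 × 0.029) + 45 = 2025/0.0348 + 45 ≈ 58234.7 mm ≈ 58.23 m.
Far limit Df = s·(H − f)/(H − s) = 8480 × (58234.7 − 45) / (58234.7 − 8480) = 8480 × 58189.7 / 49754.7 ≈ 9917.6 mm ≈ 9.92 m.

9.92 m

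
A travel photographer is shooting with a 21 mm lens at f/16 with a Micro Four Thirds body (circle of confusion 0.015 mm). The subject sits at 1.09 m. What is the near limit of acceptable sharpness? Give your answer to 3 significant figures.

0.689 m

Hyperfocal distance H = f²/(N·c) + f = 21²/(16 × 0.015) + 21 = 441/0.24 + 21 ≈ 1858.5 mm ≈ 1.859 m.
Near limit Dn = s·(H − f)/(H + s − 2f) = 1090 × (1858.5 − 21) / (1858.5 + 1090 − 2 × 21) = 1090 × 1837.5 / 2906.5 ≈ 689.10 mm ≈ 0.689 m.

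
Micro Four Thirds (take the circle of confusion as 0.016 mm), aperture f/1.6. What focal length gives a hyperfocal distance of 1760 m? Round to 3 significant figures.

212 mm

From H = f²/(N·c) + f, with f ≪ H: f ≈ √(H·N·c) = √(1760000 × 1.6 × 0.016) = √45056 ≈ 212.3 mm.
The +f correction barely moves this — solving exactly, f² + N·c·f − N·c·H = 0 ⇒ f = (−N·c + √((N·c)² + 4·N·c·H))/2 = (−0.0256 + √180224)/2 ≈ 212.25 mm, so f ≈ 212 mm.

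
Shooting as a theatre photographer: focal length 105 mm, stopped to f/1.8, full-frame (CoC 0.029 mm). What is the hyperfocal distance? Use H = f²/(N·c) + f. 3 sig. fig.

Hyperfocal distance H = f²/(N·c) + f = 105²/(1.8 × 0.029) + 105 = 11025/0.0522 + 105 ≈ 211311.9 mm ≈ 211 m.

211 m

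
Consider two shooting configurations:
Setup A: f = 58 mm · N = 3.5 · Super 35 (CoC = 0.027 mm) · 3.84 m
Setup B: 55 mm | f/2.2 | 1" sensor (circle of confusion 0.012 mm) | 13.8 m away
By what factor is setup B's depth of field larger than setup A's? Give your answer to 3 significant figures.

4.07

Setup A: H = 58²/(3.5×0.027) + 58 ≈ 35655.9 mm; DoF = Df − Dn = 4296.47 − 3471.21 ≈ 825.26 mm.
Setup B: H = 55²/(2.2×0.012) + 55 ≈ 114638.3 mm; DoF = Df − Dn = 15681.0 − 12321.9 ≈ 3359.1 mm.
Ratio = 3359.1 / 825.26 ≈ 4.07.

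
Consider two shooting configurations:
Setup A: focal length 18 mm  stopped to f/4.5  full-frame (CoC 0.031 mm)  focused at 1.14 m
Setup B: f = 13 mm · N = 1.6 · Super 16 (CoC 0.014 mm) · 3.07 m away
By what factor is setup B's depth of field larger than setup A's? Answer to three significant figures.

Setup A: H = 18²/(4.5×0.031) + 18 ≈ 2340.6 mm; DoF = Df − Dn = 2205.4 − 768.7 ≈ 1436.7 mm.
Setup B: H = 13²/(1.6×0.014) + 13 ≈ 7557.6 mm; DoF = Df − Dn = 5161.3 − 2184.8 ≈ 2976.5 mm.
Ratio = 2976.5 / 1436.7 ≈ 2.07.

2.07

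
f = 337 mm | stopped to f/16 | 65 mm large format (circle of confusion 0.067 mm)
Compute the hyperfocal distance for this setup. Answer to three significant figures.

106 m

Hyperfocal distance H = f²/(N·c) + f = 337²/(16 × 0.067) + 337 = 113569/1.072 + 337 ≈ 106278.2 mm ≈ 106 m.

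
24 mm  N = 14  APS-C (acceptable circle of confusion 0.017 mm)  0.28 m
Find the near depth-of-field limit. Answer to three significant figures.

Hyperfocal distance H = f²/(N·c) + f = 24²/(14 × 0.017) + 24 = 576/0.238 + 24 ≈ 2444.2 mm ≈ 2.444 m.
Near limit Dn = s·(H − f)/(H + s − 2f) = 280 × (2444.2 − 24) / (2444.2 + 280 − 2 × 24) = 280 × 2420.2 / 2676.2 ≈ 253.22 mm.

253 mm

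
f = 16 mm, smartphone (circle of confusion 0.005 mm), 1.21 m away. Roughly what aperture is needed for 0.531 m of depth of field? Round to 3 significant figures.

f/9

Write h = H − f = f²/(N·c). The thin-lens limits are Dn = s·h/(h + (s−f)) and Df = s·h/(h − (s−f)), so DoF = Df − Dn = 2·s·(s−f)·h / (h² − (s−f)²).
That is a quadratic in h: DoF·h² − 2·s·(s−f)·h − DoF·(s−f)² = 0 ⇒ h = (s−f)·(s + √(s² + DoF²)) / DoF = 1194 × (1210 + √(1210² + 531²)) / 531 = 1194 × (1210 + 1321.39) / 531 ≈ 5692.0 mm.
Then N = f²/(c·h) = 16² / (0.005 × 5692.0) = 256 / 28.460 ≈ 9.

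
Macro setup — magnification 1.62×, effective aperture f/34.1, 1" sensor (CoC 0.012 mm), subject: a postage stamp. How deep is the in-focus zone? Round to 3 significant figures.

0.312 mm

At magnification m, DoF ≈ 2·N_eff·c/m² = 2 × 34.1 × 0.012 / 1.62² = 0.8184 / 2.624 ≈ 0.312 mm.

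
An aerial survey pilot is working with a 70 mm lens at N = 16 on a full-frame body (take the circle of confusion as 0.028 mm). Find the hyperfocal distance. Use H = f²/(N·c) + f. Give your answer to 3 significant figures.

Hyperfocal distance H = f²/(N·c) + f = 70²/(16 × 0.028) + 70 = 4900/0.448 + 70 ≈ 11007.5 mm ≈ 11.0 m.

11.0 m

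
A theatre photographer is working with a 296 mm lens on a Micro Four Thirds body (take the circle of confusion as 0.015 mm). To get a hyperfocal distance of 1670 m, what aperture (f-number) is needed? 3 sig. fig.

f/3.50

Rearrange H = f²/(N·c) + f for N: N = f² / ((H − f)·c).
N = 296² / ((1670000 − 296) × 0.015) = 87616 / 25046 ≈ 3.50.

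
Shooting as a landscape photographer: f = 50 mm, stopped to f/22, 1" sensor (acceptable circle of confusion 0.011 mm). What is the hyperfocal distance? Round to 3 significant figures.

10.4 m

Hyperfocal distance H = f²/(N·c) + f = 50²/(22 × 0.011) + 50 = 2500/0.242 + 50 ≈ 10380.6 mm ≈ 10.4 m.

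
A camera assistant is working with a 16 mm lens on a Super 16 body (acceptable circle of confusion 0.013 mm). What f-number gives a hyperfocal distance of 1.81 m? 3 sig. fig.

Rearrange H = f²/(N·c) + f for N: N = f² / ((H − f)·c).
N = 16² / ((1810 − 16) × 0.013) = 256 / 23.32 ≈ 11.

f/11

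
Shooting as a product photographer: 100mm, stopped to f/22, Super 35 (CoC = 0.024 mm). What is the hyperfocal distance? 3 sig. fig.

19.0 m

Hyperfocal distance H = f²/(N·c) + f = 100²/(22 × 0.024) + 100 = 10000/0.528 + 100 ≈ 19039.4 mm ≈ 19.0 m.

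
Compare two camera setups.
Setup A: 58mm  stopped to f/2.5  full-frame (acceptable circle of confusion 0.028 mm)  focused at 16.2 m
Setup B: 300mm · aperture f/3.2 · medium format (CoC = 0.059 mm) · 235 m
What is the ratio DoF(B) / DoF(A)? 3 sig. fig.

24.9

Setup A: H = 58²/(2.5×0.028) + 58 ≈ 48115.1 mm; DoF = Df − Dn = 24394 − 12127 ≈ 12267 mm.
Setup B: H = 300²/(3.2×0.059) + 300 ≈ 476994.9 mm; DoF = Df − Dn = 462916 − 157470 ≈ 305446 mm.
Ratio = 305446 / 12267 ≈ 24.9.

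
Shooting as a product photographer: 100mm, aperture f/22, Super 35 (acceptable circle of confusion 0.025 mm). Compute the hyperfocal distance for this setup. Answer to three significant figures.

18.3 m

Hyperfocal distance H = f²/(N·c) + f = 100²/(22 × 0.025) + 100 = 10000/0.55 + 100 ≈ 18281.8 mm ≈ 18.3 m.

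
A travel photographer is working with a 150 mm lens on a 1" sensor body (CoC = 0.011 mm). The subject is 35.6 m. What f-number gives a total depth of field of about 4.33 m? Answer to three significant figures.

Write h = H − f = f²/(N·c). The thin-lens limits are Dn = s·h/(h + (s−f)) and Df = s·h/(h − (s−f)), so DoF = Df − Dn = 2·s·(s−f)·h / (h² − (s−f)²).
That is a quadratic in h: DoF·h² − 2·s·(s−f)·h − DoF·(s−f)² = 0 ⇒ h = (s−f)·(s + √(s² + DoF²)) / DoF = 35450 × (35600 + √(35600² + 4330²)) / 4330 = 35450 × (35600 + 35862.4) / 4330 ≈ 585067 mm.
Then N = f²/(c·h) = 150² / (0.011 × 585067) = 22500 / 6435.7 ≈ 3.50.

f/3.50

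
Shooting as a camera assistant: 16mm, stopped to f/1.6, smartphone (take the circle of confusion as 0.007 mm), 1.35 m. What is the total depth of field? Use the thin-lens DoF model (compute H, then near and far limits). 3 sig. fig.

Hyperfocal distance H = f²/(N·c) + f = 16²/(1.6 × 0.007) + 16 = 256/0.0112 + 16 ≈ 22873.1 mm ≈ 22.87 m.
Near limit Dn = s·(H − f)/(H + s − 2f) = 1350 × (22873.1 − 16) / (22873.1 + 1350 − 2 × 16) = 1350 × 22857.1 / 24191.1 ≈ 1275.56 mm.
Far limit Df = s·(H − f)/(H − s) = 1350 × (22873.1 − 16) / (22873.1 − 1350) = 1350 × 22857.1 / 21523.1 ≈ 1433.67 mm.
Depth of field = Df − Dn = 1433.67 − 1275.56 ≈ 158.11 mm.

158 mm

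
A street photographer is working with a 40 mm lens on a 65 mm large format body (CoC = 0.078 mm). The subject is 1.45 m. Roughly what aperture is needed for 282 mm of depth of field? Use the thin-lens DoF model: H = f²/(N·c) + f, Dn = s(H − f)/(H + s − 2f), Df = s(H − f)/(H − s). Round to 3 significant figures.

f/1.40

Write h = H − f = f²/(N·c). The thin-lens limits are Dn = s·h/(h + (s−f)) and Df = s·h/(h − (s−f)), so DoF = Df − Dn = 2·s·(s−f)·h / (h² − (s−f)²).
That is a quadratic in h: DoF·h² − 2·s·(s−f)·h − DoF·(s−f)² = 0 ⇒ h = (s−f)·(s + √(s² + DoF²)) / DoF = 1410 × (1450 + √(1450² + 282²)) / 282 = 1410 × (1450 + 1477.17) / 282 ≈ 14636 mm.
Then N = f²/(c·h) = 40² / (0.078 × 14636) = 1600 / 1141.6 ≈ 1.40.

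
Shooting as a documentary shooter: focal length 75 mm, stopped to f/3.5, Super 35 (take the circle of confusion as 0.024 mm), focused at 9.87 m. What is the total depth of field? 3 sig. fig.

Hyperfocal distance H = f²/(N·c) + f = 75²/(3.5 × 0.024) + 75 = 5625/0.084 + 75 ≈ 67039.3 mm ≈ 67.04 m.
Near limit Dn = s·(H − f)/(H + s − 2f) = 9870 × (67039.3 − 75) / (67039.3 + 9870 − 2 × 75) = 9870 × 66964.3 / 76759.3 ≈ 8610.5 mm.
Far limit Df = s·(H − f)/(H − s) = 9870 × (67039.3 − 75) / (67039.3 − 9870) = 9870 × 66964.3 / 57169.3 ≈ 11561.1 mm.
Depth of field = Df − Dn = 11561.1 − 8610.5 ≈ 2950.6 mm ≈ 2.95 m.

2.95 m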